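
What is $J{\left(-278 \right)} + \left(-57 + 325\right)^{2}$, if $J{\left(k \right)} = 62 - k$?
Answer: $72164$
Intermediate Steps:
$J{\left(-278 \right)} + \left(-57 + 325\right)^{2} = \left(62 - -278\right) + \left(-57 + 325\right)^{2} = \left(62 + 278\right) + 268^{2} = 340 + 71824 = 72164$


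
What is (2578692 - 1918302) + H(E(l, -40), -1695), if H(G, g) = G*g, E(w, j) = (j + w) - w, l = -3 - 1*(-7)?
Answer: 728190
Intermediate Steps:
l = 4 (l = -3 + 7 = 4)
E(w, j) = j
(2578692 - 1918302) + H(E(l, -40), -1695) = (2578692 - 1918302) - 40*(-1695) = 660390 + 67800 = 728190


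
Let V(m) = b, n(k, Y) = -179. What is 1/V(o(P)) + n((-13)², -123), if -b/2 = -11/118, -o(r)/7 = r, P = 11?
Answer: -1910/11 ≈ -173.64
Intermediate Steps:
o(r) = -7*r
b = 11/59 (b = -(-22)/118 = -2*(-11/118) = 11/59 ≈ 0.18644)
V(m) = 11/59
1/V(o(P)) + n((-13)², -123) = 1/(11/59) - 179 = 59/11 - 179 = -1910/11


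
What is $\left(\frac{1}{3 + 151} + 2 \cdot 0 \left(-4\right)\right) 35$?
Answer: $\frac{5}{22} \approx 0.22727$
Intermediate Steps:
$\left(\frac{1}{3 + 151} + 2 \cdot 0 \left(-4\right)\right) 35 = \left(\frac{1}{154} + 0 \left(-4\right)\right) 35 = \left(\frac{1}{154} + 0\right) 35 = \frac{1}{154} \cdot 35 = \frac{5}{22}$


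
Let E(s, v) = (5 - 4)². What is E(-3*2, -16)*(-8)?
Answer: -8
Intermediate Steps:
E(s, v) = 1 (E(s, v) = 1² = 1)
E(-3*2, -16)*(-8) = 1*(-8) = -8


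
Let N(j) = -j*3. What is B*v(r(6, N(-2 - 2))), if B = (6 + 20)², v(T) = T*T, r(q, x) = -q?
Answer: 24336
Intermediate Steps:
N(j) = -3*j
v(T) = T²
B = 676 (B = 26² = 676)
B*v(r(6, N(-2 - 2))) = 676*(-1*6)² = 676*(-6)² = 676*36 = 24336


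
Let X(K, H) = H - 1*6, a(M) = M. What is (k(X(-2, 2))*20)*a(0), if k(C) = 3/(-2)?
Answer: 0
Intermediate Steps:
X(K, H) = -6 + H (X(K, H) = H - 6 = -6 + H)
k(C) = -3/2 (k(C) = 3*(-1/2) = -3/2)
(k(X(-2, 2))*20)*a(0) = -3/2*20*0 = -30*0 = 0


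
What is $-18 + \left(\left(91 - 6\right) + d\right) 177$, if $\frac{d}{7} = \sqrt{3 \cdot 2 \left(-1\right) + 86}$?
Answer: $15027 + 4956 \sqrt{5} \approx 26109.0$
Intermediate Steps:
$d = 28 \sqrt{5}$ ($d = 7 \sqrt{3 \cdot 2 \left(-1\right) + 86} = 7 \sqrt{6 \left(-1\right) + 86} = 7 \sqrt{-6 + 86} = 7 \sqrt{80} = 7 \cdot 4 \sqrt{5} = 28 \sqrt{5} \approx 62.61$)
$-18 + \left(\left(91 - 6\right) + d\right) 177 = -18 + \left(\left(91 - 6\right) + 28 \sqrt{5}\right) 177 = -18 + \left(85 + 28 \sqrt{5}\right) 177 = -18 + \left(15045 + 4956 \sqrt{5}\right) = 15027 + 4956 \sqrt{5}$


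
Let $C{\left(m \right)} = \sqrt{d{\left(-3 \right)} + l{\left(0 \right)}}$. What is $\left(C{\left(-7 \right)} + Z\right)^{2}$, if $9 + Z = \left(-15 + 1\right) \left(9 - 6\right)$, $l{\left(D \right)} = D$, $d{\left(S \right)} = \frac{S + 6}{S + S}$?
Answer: $\frac{\left(102 - i \sqrt{2}\right)^{2}}{4} \approx 2600.5 - 72.125 i$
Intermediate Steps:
$d{\left(S \right)} = \frac{6 + S}{2 S}$
$C{\left(m \right)} = \frac{i \sqrt{2}}{2}$ ($C{\left(m \right)} = \sqrt{\frac{6 - 3}{2 \left(-3\right)} + 0} = \sqrt{\frac{1}{2} \left(- \frac{1}{3}\right) 3 + 0} = \sqrt{- \frac{1}{2} + 0} = \sqrt{- \frac{1}{2}} = \frac{i \sqrt{2}}{2}$)
$Z = -51$ ($Z = -9 + \left(-15 + 1\right) \left(9 - 6\right) = -9 - 42 = -51$)
$\left(C{\left(-7 \right)} + Z\right)^{2} = \left(\frac{i \sqrt{2}}{2} - 51\right)^{2} = \left(-51 + \frac{i \sqrt{2}}{2}\right)^{2}$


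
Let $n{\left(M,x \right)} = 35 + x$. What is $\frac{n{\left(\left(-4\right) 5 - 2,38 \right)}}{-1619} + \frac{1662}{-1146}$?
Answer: $- \frac{462406}{309229} \approx -1.4954$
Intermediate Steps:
$\frac{n{\left(\left(-4\right) 5 - 2,38 \right)}}{-1619} + \frac{1662}{-1146} = \frac{35 + 38}{-1619} + \frac{1662}{-1146} = 73 \left(- \frac{1}{1619}\right) + 1662 \left(- \frac{1}{1146}\right) = - \frac{73}{1619} - \frac{277}{191} = - \frac{462406}{309229}$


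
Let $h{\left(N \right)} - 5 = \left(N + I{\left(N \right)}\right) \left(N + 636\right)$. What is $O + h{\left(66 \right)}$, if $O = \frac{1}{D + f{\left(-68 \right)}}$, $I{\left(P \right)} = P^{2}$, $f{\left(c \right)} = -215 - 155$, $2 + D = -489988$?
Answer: $\frac{1522199539639}{490360} \approx 3.1042 \cdot 10^{6}$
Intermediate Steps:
$D = -489990$ ($D = -2 - 489988 = -489990$)
$f{\left(c \right)} = -370$ ($f{\left(c \right)} = -215 - 155 = -370$)
$O = - \frac{1}{490360}$ ($O = \frac{1}{-489990 - 370} = \frac{1}{-490360} = - \frac{1}{490360} \approx -2.0393 \cdot 10^{-6}$)
$h{\left(N \right)} = 5 + \left(636 + N\right) \left(N + N^{2}\right)$ ($h{\left(N \right)} = 5 + \left(N + N^{2}\right) \left(N + 636\right) = 5 + \left(N + N^{2}\right) \left(636 + N\right) = 5 + \left(636 + N\right) \left(N + N^{2}\right)$)
$O + h{\left(66 \right)} = - \frac{1}{490360} + \left(5 + 66^{3} + 636 \cdot 66 + 637 \cdot 66^{2}\right) = - \frac{1}{490360} + \left(5 + 287496 + 41976 + 637 \cdot 4356\right) = - \frac{1}{490360} + \left(5 + 287496 + 41976 + 2774772\right) = - \frac{1}{490360} + 3104249 = \frac{1522199539639}{490360}$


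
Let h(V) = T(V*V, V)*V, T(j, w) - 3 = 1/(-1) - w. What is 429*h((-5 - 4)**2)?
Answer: -2745171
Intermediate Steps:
T(j, w) = 2 - w (T(j, w) = 3 + (1/(-1) - w) = 3 + (-1 - w) = 2 - w)
h(V) = V*(2 - V) (h(V) = (2 - V)*V = V*(2 - V))
429*h((-5 - 4)**2) = 429*((-5 - 4)**2*(2 - (-5 - 4)**2)) = 429*((-9)**2*(2 - 1*(-9)**2)) = 429*(81*(2 - 1*81)) = 429*(81*(2 - 81)) = 429*(81*(-79)) = 429*(-6399) = -2745171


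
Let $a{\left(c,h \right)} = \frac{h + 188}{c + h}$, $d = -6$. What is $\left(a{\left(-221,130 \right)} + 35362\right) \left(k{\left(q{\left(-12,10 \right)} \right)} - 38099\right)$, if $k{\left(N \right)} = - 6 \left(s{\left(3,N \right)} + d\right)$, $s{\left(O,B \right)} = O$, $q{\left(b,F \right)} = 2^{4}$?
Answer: $- \frac{122530339544}{91} \approx -1.3465 \cdot 10^{9}$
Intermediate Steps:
$q{\left(b,F \right)} = 16$
$a{\left(c,h \right)} = \frac{188 + h}{c + h}$
$k{\left(N \right)} = 18$ ($k{\left(N \right)} = - 6 \left(3 - 6\right) = \left(-6\right) \left(-3\right) = 18$)
$\left(a{\left(-221,130 \right)} + 35362\right) \left(k{\left(q{\left(-12,10 \right)} \right)} - 38099\right) = \left(\frac{188 + 130}{-221 + 130} + 35362\right) \left(18 - 38099\right) = \left(\frac{1}{-91} \cdot 318 + 35362\right) \left(-38081\right) = \left(\left(- \frac{1}{91}\right) 318 + 35362\right) \left(-38081\right) = \left(- \frac{318}{91} + 35362\right) \left(-38081\right) = \frac{3217624}{91} \left(-38081\right) = - \frac{122530339544}{91}$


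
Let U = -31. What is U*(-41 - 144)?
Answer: 5735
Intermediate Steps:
U*(-41 - 144) = -31*(-41 - 144) = -31*(-185) = 5735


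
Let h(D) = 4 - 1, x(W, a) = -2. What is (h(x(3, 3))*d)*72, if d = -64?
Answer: -13824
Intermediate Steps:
h(D) = 3
(h(x(3, 3))*d)*72 = (3*(-64))*72 = -192*72 = -13824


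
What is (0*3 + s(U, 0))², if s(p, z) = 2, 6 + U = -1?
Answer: 4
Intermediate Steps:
U = -7 (U = -6 - 1 = -7)
(0*3 + s(U, 0))² = (0*3 + 2)² = (0 + 2)² = 2² = 4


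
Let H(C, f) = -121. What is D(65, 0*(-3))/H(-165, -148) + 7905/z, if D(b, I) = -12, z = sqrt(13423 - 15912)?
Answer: 12/121 - 7905*I*sqrt(2489)/2489 ≈ 0.099174 - 158.45*I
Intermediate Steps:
z = I*sqrt(2489) (z = sqrt(-2489) = I*sqrt(2489) ≈ 49.89*I)
D(65, 0*(-3))/H(-165, -148) + 7905/z = -12/(-121) + 7905/((I*sqrt(2489))) = -12*(-1/121) + 7905*(-I*sqrt(2489)/2489) = 12/121 - 7905*I*sqrt(2489)/2489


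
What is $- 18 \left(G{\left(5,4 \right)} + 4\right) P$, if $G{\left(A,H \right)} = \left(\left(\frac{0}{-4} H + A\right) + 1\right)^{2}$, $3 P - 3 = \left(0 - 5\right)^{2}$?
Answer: $-6720$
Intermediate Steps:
$P = \frac{28}{3}$ ($P = 1 + \frac{\left(0 - 5\right)^{2}}{3} = 1 + \frac{\left(-5\right)^{2}}{3} = 1 + \frac{1}{3} \cdot 25 = 1 + \frac{25}{3} = \frac{28}{3} \approx 9.3333$)
$G{\left(A,H \right)} = \left(1 + A\right)^{2}$ ($G{\left(A,H \right)} = \left(\left(0 \left(- \frac{1}{4}\right) H + A\right) + 1\right)^{2} = \left(\left(0 H + A\right) + 1\right)^{2} = \left(\left(0 + A\right) + 1\right)^{2} = \left(A + 1\right)^{2} = \left(1 + A\right)^{2}$)
$- 18 \left(G{\left(5,4 \right)} + 4\right) P = - 18 \left(\left(1 + 5\right)^{2} + 4\right) \frac{28}{3} = - 18 \left(6^{2} + 4\right) \frac{28}{3} = - 18 \left(36 + 4\right) \frac{28}{3} = - 18 \cdot 40 \cdot \frac{28}{3} = \left(-18\right) \frac{1120}{3} = -6720$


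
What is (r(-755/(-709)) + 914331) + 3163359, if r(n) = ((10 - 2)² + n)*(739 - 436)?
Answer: 2905059903/709 ≈ 4.0974e+6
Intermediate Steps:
r(n) = 19392 + 303*n (r(n) = (8² + n)*303 = (64 + n)*303 = 19392 + 303*n)
(r(-755/(-709)) + 914331) + 3163359 = ((19392 + 303*(-755/(-709))) + 914331) + 3163359 = ((19392 + 303*(-755*(-1/709))) + 914331) + 3163359 = ((19392 + 303*(755/709)) + 914331) + 3163359 = ((19392 + 228765/709) + 914331) + 3163359 = (13977693/709 + 914331) + 3163359 = 662238372/709 + 3163359 = 2905059903/709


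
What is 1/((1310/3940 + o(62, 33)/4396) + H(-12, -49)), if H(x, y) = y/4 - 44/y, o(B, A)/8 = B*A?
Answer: -6062084/44229987 ≈ -0.13706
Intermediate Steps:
o(B, A) = 8*A*B (o(B, A) = 8*(B*A) = 8*(A*B) = 8*A*B)
H(x, y) = -44/y + y/4 (H(x, y) = y*(1/4) - 44/y = y/4 - 44/y = -44/y + y/4)
1/((1310/3940 + o(62, 33)/4396) + H(-12, -49)) = 1/((1310/3940 + (8*33*62)/4396) + (-44/(-49) + (1/4)*(-49))) = 1/((1310*(1/3940) + 16368*(1/4396)) + (-44*(-1/49) - 49/4)) = 1/((131/394 + 4092/1099) + (44/49 - 49/4)) = 1/(1756217/433006 - 2225/196) = 1/(-44229987/6062084) = -6062084/44229987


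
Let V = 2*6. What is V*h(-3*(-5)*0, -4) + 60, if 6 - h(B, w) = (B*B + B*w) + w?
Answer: 180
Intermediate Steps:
V = 12
h(B, w) = 6 - w - B² - B*w (h(B, w) = 6 - ((B*B + B*w) + w) = 6 - ((B² + B*w) + w) = 6 - (w + B² + B*w) = 6 + (-w - B² - B*w) = 6 - w - B² - B*w)
V*h(-3*(-5)*0, -4) + 60 = 12*(6 - 1*(-4) - (-3*(-5)*0)² - 1*-3*(-5)*0*(-4)) + 60 = 12*(6 + 4 - (15*0)² - 1*15*0*(-4)) + 60 = 12*(6 + 4 - 1*0² - 1*0*(-4)) + 60 = 12*(6 + 4 - 1*0 + 0) + 60 = 12*(6 + 4 + 0 + 0) + 60 = 12*10 + 60 = 120 + 60 = 180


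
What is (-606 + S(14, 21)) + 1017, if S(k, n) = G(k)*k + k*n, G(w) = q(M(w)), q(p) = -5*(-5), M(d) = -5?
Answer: 1055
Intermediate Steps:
q(p) = 25
G(w) = 25
S(k, n) = 25*k + k*n
(-606 + S(14, 21)) + 1017 = (-606 + 14*(25 + 21)) + 1017 = (-606 + 14*46) + 1017 = (-606 + 644) + 1017 = 38 + 1017 = 1055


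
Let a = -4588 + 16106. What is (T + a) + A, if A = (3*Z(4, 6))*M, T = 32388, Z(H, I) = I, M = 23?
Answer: 44320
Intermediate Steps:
A = 414 (A = (3*6)*23 = 18*23 = 414)
a = 11518
(T + a) + A = (32388 + 11518) + 414 = 43906 + 414 = 44320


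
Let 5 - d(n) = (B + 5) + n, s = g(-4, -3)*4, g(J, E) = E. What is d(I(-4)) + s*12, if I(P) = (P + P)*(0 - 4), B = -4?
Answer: -172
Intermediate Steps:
I(P) = -8*P (I(P) = (2*P)*(-4) = -8*P)
s = -12 (s = -3*4 = -12)
d(n) = 4 - n (d(n) = 5 - ((-4 + 5) + n) = 5 - (1 + n) = 5 + (-1 - n) = 4 - n)
d(I(-4)) + s*12 = (4 - (-8)*(-4)) - 12*12 = (4 - 1*32) - 144 = (4 - 32) - 144 = -28 - 144 = -172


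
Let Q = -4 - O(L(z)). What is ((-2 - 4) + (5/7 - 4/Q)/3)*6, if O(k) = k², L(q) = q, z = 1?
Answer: -1154/35 ≈ -32.971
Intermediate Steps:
Q = -5 (Q = -4 - 1*1² = -4 - 1*1 = -4 - 1 = -5)
((-2 - 4) + (5/7 - 4/Q)/3)*6 = ((-2 - 4) + (5/7 - 4/(-5))/3)*6 = (-6 + (5*(⅐) - 4*(-⅕))*(⅓))*6 = (-6 + (5/7 + ⅘)*(⅓))*6 = (-6 + (53/35)*(⅓))*6 = (-6 + 53/105)*6 = -577/105*6 = -1154/35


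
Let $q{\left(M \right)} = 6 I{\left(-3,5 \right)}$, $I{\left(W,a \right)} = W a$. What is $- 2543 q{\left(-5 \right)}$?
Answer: $228870$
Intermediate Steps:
$q{\left(M \right)} = -90$ ($q{\left(M \right)} = 6 \left(\left(-3\right) 5\right) = 6 \left(-15\right) = -90$)
$- 2543 q{\left(-5 \right)} = \left(-2543\right) \left(-90\right) = 228870$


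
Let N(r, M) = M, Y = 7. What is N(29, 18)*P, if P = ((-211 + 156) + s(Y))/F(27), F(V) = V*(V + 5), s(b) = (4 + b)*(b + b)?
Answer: 33/16 ≈ 2.0625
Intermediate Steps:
s(b) = 2*b*(4 + b) (s(b) = (4 + b)*(2*b) = 2*b*(4 + b))
F(V) = V*(5 + V)
P = 11/96 (P = ((-211 + 156) + 2*7*(4 + 7))/((27*(5 + 27))) = (-55 + 2*7*11)/((27*32)) = (-55 + 154)/864 = 99*(1/864) = 11/96 ≈ 0.11458)
N(29, 18)*P = 18*(11/96) = 33/16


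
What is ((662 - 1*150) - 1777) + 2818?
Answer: 1553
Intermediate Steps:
((662 - 1*150) - 1777) + 2818 = ((662 - 150) - 1777) + 2818 = (512 - 1777) + 2818 = -1265 + 2818 = 1553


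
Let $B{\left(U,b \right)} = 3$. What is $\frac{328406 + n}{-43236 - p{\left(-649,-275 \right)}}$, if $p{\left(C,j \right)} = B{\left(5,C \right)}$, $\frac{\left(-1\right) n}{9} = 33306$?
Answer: $- \frac{988}{1491} \approx -0.66264$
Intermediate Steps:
$n = -299754$ ($n = \left(-9\right) 33306 = -299754$)
$p{\left(C,j \right)} = 3$
$\frac{328406 + n}{-43236 - p{\left(-649,-275 \right)}} = \frac{328406 - 299754}{-43236 - 3} = \frac{28652}{-43236 - 3} = \frac{28652}{-43239} = 28652 \left(- \frac{1}{43239}\right) = - \frac{988}{1491}$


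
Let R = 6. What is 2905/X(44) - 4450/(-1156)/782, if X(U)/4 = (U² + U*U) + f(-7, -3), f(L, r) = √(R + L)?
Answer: 15345751629/79723506476 - 581*I/11993908 ≈ 0.19249 - 4.8441e-5*I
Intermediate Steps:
f(L, r) = √(6 + L)
X(U) = 4*I + 8*U² (X(U) = 4*((U² + U*U) + √(6 - 7)) = 4*((U² + U²) + √(-1)) = 4*(2*U² + I) = 4*(I + 2*U²) = 4*I + 8*U²)
2905/X(44) - 4450/(-1156)/782 = 2905/(4*I + 8*44²) - 4450/(-1156)/782 = 2905/(4*I + 8*1936) - 4450*(-1/1156)*(1/782) = 2905/(4*I + 15488) + (2225/578)*(1/782) = 2905/(15488 + 4*I) + 2225/451996 = 2905*((15488 - 4*I)/239878160) + 2225/451996 = 581*(15488 - 4*I)/47975632 + 2225/451996 = 2225/451996 + 581*(15488 - 4*I)/47975632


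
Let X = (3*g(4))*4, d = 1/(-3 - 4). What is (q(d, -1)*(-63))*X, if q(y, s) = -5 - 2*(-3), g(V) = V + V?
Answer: -6048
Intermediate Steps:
g(V) = 2*V
d = -1/7 (d = 1/(-7) = -1/7 ≈ -0.14286)
q(y, s) = 1 (q(y, s) = -5 + 6 = 1)
X = 96 (X = (3*(2*4))*4 = (3*8)*4 = 24*4 = 96)
(q(d, -1)*(-63))*X = (1*(-63))*96 = -63*96 = -6048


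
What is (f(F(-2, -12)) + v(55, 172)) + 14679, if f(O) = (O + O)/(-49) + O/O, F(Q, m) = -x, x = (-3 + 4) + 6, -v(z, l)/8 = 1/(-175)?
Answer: 2569058/175 ≈ 14680.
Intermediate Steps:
v(z, l) = 8/175 (v(z, l) = -8/(-175) = -8*(-1/175) = 8/175)
x = 7 (x = 1 + 6 = 7)
F(Q, m) = -7 (F(Q, m) = -1*7 = -7)
f(O) = 1 - 2*O/49 (f(O) = (2*O)*(-1/49) + 1 = -2*O/49 + 1 = 1 - 2*O/49)
(f(F(-2, -12)) + v(55, 172)) + 14679 = ((1 - 2/49*(-7)) + 8/175) + 14679 = ((1 + 2/7) + 8/175) + 14679 = (9/7 + 8/175) + 14679 = 233/175 + 14679 = 2569058/175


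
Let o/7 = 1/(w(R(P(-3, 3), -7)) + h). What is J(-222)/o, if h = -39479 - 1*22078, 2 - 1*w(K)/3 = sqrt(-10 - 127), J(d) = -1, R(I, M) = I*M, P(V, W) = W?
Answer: 8793 + 3*I*sqrt(137)/7 ≈ 8793.0 + 5.0163*I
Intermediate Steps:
w(K) = 6 - 3*I*sqrt(137) (w(K) = 6 - 3*sqrt(-10 - 127) = 6 - 3*I*sqrt(137))
h = -61557 (h = -39479 - 22078 = -61557)
o = 7/(-61551 - 3*I*sqrt(137)) (o = 7/((6 - 3*I*sqrt(137)) - 61557) = 7/(-61551 - 3*I*sqrt(137)) ≈ -0.00011373 + 6.488e-8*I)
J(-222)/o = -1/(-47873/420947426 + 7*I*sqrt(137)/1262842278)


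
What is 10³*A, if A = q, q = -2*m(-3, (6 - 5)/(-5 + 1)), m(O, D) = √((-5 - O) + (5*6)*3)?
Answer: -4000*√22 ≈ -18762.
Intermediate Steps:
m(O, D) = √(85 - O) (m(O, D) = √((-5 - O) + 30*3) = √((-5 - O) + 90) = √(85 - O))
q = -4*√22 (q = -2*√(85 - 1*(-3)) = -2*√(85 + 3) = -4*√22 ≈ -18.762)
A = -4*√22 ≈ -18.762
10³*A = 10³*(-4*√22) = 1000*(-4*√22) = -4000*√22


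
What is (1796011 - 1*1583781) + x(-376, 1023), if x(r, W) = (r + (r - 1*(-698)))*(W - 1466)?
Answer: 236152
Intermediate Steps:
x(r, W) = (-1466 + W)*(698 + 2*r) (x(r, W) = (r + (r + 698))*(-1466 + W) = (r + (698 + r))*(-1466 + W) = (698 + 2*r)*(-1466 + W) = (-1466 + W)*(698 + 2*r))
(1796011 - 1*1583781) + x(-376, 1023) = (1796011 - 1*1583781) + (-1023268 - 2932*(-376) + 698*1023 + 2*1023*(-376)) = (1796011 - 1583781) + (-1023268 + 1102432 + 714054 - 769296) = 212230 + 23922 = 236152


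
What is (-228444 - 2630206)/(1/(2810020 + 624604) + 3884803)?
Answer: -9818387897600/13342837619073 ≈ -0.73585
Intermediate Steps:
(-228444 - 2630206)/(1/(2810020 + 624604) + 3884803) = -2858650/(1/3434624 + 3884803) = -2858650/13342837619073/3434624 = -2858650*3434624/13342837619073 = -9818387897600/13342837619073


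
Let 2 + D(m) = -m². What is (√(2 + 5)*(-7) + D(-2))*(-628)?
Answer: 3768 + 4396*√7 ≈ 15399.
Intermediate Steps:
D(m) = -2 - m²
(√(2 + 5)*(-7) + D(-2))*(-628) = (√(2 + 5)*(-7) + (-2 - 1*(-2)²))*(-628) = (√7*(-7) + (-2 - 1*4))*(-628) = (-7*√7 + (-2 - 4))*(-628) = (-7*√7 - 6)*(-628) = (-6 - 7*√7)*(-628) = 3768 + 4396*√7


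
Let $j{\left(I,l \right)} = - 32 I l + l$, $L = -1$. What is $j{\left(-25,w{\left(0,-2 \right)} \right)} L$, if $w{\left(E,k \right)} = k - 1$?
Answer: $2403$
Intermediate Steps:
$w{\left(E,k \right)} = -1 + k$ ($w{\left(E,k \right)} = k - 1 = -1 + k$)
$j{\left(I,l \right)} = l - 32 I l$ ($j{\left(I,l \right)} = - 32 I l + l = l - 32 I l$)
$j{\left(-25,w{\left(0,-2 \right)} \right)} L = \left(-1 - 2\right) \left(1 - -800\right) \left(-1\right) = - 3 \left(1 + 800\right) \left(-1\right) = \left(-3\right) 801 \left(-1\right) = \left(-2403\right) \left(-1\right) = 2403$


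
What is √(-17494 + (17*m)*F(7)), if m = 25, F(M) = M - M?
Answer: I*√17494 ≈ 132.26*I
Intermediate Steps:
F(M) = 0
√(-17494 + (17*m)*F(7)) = √(-17494 + (17*25)*0) = √(-17494 + 425*0) = √(-17494 + 0) = √(-17494) = I*√17494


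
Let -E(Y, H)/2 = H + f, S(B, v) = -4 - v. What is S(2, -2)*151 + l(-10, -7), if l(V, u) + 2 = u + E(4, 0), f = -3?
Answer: -305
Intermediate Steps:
E(Y, H) = 6 - 2*H (E(Y, H) = -2*(H - 3) = -2*(-3 + H) = 6 - 2*H)
l(V, u) = 4 + u (l(V, u) = -2 + (u + (6 - 2*0)) = -2 + (u + (6 + 0)) = -2 + (u + 6) = -2 + (6 + u) = 4 + u)
S(2, -2)*151 + l(-10, -7) = (-4 - 1*(-2))*151 + (4 - 7) = (-4 + 2)*151 - 3 = -2*151 - 3 = -302 - 3 = -305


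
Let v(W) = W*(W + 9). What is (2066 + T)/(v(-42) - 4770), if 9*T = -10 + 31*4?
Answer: -1559/2538 ≈ -0.61426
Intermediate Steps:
v(W) = W*(9 + W)
T = 38/3 (T = (-10 + 31*4)/9 = (-10 + 124)/9 = (⅑)*114 = 38/3 ≈ 12.667)
(2066 + T)/(v(-42) - 4770) = (2066 + 38/3)/(-42*(9 - 42) - 4770) = 6236/(3*(-42*(-33) - 4770)) = 6236/(3*(1386 - 4770)) = (6236/3)/(-3384) = (6236/3)*(-1/3384) = -1559/2538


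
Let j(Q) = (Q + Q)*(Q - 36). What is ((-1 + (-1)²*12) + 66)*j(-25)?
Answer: 234850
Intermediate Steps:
j(Q) = 2*Q*(-36 + Q) (j(Q) = (2*Q)*(-36 + Q) = 2*Q*(-36 + Q))
((-1 + (-1)²*12) + 66)*j(-25) = ((-1 + (-1)²*12) + 66)*(2*(-25)*(-36 - 25)) = ((-1 + 1*12) + 66)*(2*(-25)*(-61)) = ((-1 + 12) + 66)*3050 = (11 + 66)*3050 = 77*3050 = 234850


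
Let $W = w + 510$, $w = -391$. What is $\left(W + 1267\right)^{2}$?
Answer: $1920996$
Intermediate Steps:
$W = 119$ ($W = -391 + 510 = 119$)
$\left(W + 1267\right)^{2} = \left(119 + 1267\right)^{2} = 1386^{2} = 1920996$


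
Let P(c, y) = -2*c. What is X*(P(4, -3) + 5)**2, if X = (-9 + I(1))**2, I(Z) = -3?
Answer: 1296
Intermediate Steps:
X = 144 (X = (-9 - 3)**2 = (-12)**2 = 144)
X*(P(4, -3) + 5)**2 = 144*(-2*4 + 5)**2 = 144*(-8 + 5)**2 = 144*(-3)**2 = 144*9 = 1296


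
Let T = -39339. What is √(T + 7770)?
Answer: I*√31569 ≈ 177.68*I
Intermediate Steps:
√(T + 7770) = √(-39339 + 7770) = √(-31569) = I*√31569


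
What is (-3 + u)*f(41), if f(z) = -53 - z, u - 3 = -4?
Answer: 376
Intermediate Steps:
u = -1 (u = 3 - 4 = -1)
(-3 + u)*f(41) = (-3 - 1)*(-53 - 1*41) = -4*(-53 - 41) = -4*(-94) = 376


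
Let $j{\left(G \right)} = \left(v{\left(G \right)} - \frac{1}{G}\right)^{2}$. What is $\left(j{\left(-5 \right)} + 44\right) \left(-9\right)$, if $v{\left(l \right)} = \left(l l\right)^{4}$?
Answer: $- \frac{34332310556784}{25} \approx -1.3733 \cdot 10^{12}$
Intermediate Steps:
$v{\left(l \right)} = l^{8}$ ($v{\left(l \right)} = \left(l^{2}\right)^{4} = l^{8}$)
$j{\left(G \right)} = \left(G^{8} - \frac{1}{G}\right)^{2}$
$\left(j{\left(-5 \right)} + 44\right) \left(-9\right) = \left(\frac{\left(-1 + \left(-5\right)^{9}\right)^{2}}{25} + 44\right) \left(-9\right) = \left(\frac{\left(-1 - 1953125\right)^{2}}{25} + 44\right) \left(-9\right) = \left(\frac{\left(-1953126\right)^{2}}{25} + 44\right) \left(-9\right) = \left(\frac{1}{25} \cdot 3814701171876 + 44\right) \left(-9\right) = \left(\frac{3814701171876}{25} + 44\right) \left(-9\right) = \frac{3814701172976}{25} \left(-9\right) = - \frac{34332310556784}{25}$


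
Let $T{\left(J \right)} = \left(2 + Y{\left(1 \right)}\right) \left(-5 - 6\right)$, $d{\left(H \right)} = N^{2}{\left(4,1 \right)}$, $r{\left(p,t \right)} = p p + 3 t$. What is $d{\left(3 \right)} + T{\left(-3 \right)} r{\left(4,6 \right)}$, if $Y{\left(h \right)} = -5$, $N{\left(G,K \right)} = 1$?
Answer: $1123$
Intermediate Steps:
$r{\left(p,t \right)} = p^{2} + 3 t$
$d{\left(H \right)} = 1$ ($d{\left(H \right)} = 1^{2} = 1$)
$T{\left(J \right)} = 33$ ($T{\left(J \right)} = \left(2 - 5\right) \left(-5 - 6\right) = \left(-3\right) \left(-11\right) = 33$)
$d{\left(3 \right)} + T{\left(-3 \right)} r{\left(4,6 \right)} = 1 + 33 \left(4^{2} + 3 \cdot 6\right) = 1 + 33 \left(16 + 18\right) = 1 + 33 \cdot 34 = 1 + 1122 = 1123$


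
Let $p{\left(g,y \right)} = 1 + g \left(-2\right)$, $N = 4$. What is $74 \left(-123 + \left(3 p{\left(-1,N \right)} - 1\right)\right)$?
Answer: $-8510$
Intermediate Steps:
$p{\left(g,y \right)} = 1 - 2 g$
$74 \left(-123 + \left(3 p{\left(-1,N \right)} - 1\right)\right) = 74 \left(-123 - \left(1 - 3 \left(1 - -2\right)\right)\right) = 74 \left(-123 - \left(1 - 3 \left(1 + 2\right)\right)\right) = 74 \left(-123 + \left(3 \cdot 3 - 1\right)\right) = 74 \left(-123 + \left(9 - 1\right)\right) = 74 \left(-123 + 8\right) = 74 \left(-115\right) = -8510$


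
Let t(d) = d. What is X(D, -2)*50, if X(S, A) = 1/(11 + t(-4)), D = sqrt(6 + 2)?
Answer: 50/7 ≈ 7.1429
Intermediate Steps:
D = 2*sqrt(2) (D = sqrt(8) = 2*sqrt(2) ≈ 2.8284)
X(S, A) = 1/7 (X(S, A) = 1/(11 - 4) = 1/7)
X(D, -2)*50 = (1/7)*50 = 50/7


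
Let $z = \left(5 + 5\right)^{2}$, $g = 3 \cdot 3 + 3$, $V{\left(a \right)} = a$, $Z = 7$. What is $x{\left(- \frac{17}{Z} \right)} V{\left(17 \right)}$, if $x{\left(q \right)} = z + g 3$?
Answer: $2312$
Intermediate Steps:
$g = 12$ ($g = 9 + 3 = 12$)
$z = 100$ ($z = 10^{2} = 100$)
$x{\left(q \right)} = 136$ ($x{\left(q \right)} = 100 + 12 \cdot 3 = 100 + 36 = 136$)
$x{\left(- \frac{17}{Z} \right)} V{\left(17 \right)} = 136 \cdot 17 = 2312$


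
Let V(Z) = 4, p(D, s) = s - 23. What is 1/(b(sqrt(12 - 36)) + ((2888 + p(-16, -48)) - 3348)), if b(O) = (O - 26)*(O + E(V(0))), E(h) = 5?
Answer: I/(-685*I + 42*sqrt(6)) ≈ -0.0014277 + 0.00021442*I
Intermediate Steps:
p(D, s) = -23 + s
b(O) = (-26 + O)*(5 + O) (b(O) = (O - 26)*(O + 5) = (-26 + O)*(5 + O))
1/(b(sqrt(12 - 36)) + ((2888 + p(-16, -48)) - 3348)) = 1/((-130 + (sqrt(12 - 36))**2 - 21*sqrt(12 - 36)) + ((2888 + (-23 - 48)) - 3348)) = 1/((-130 + (sqrt(-24))**2 - 42*I*sqrt(6)) + ((2888 - 71) - 3348)) = 1/((-130 + (2*I*sqrt(6))**2 - 42*I*sqrt(6)) + (2817 - 3348)) = 1/((-130 - 24 - 42*I*sqrt(6)) - 531) = 1/((-154 - 42*I*sqrt(6)) - 531) = 1/(-685 - 42*I*sqrt(6))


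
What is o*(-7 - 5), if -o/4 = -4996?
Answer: -239808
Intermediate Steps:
o = 19984 (o = -4*(-4996) = 19984)
o*(-7 - 5) = 19984*(-7 - 5) = 19984*(-12) = -239808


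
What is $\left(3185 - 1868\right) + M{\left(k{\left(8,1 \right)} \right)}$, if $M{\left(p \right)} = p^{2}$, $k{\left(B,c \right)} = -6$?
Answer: $1353$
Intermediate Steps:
$\left(3185 - 1868\right) + M{\left(k{\left(8,1 \right)} \right)} = \left(3185 - 1868\right) + \left(-6\right)^{2} = \left(3185 - 1868\right) + 36 = 1317 + 36 = 1353$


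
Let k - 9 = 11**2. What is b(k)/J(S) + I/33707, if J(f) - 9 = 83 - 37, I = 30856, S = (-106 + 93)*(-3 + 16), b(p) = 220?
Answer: 165684/33707 ≈ 4.9154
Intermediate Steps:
k = 130 (k = 9 + 11**2 = 9 + 121 = 130)
S = -169 (S = -13*13 = -169)
J(f) = 55 (J(f) = 9 + (83 - 37) = 9 + 46 = 55)
b(k)/J(S) + I/33707 = 220/55 + 30856/33707 = 220*(1/55) + 30856*(1/33707) = 4 + 30856/33707 = 165684/33707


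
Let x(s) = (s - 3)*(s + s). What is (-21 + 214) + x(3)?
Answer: 193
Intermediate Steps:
x(s) = 2*s*(-3 + s) (x(s) = (-3 + s)*(2*s) = 2*s*(-3 + s))
(-21 + 214) + x(3) = (-21 + 214) + 2*3*(-3 + 3) = 193 + 2*3*0 = 193 + 0 = 193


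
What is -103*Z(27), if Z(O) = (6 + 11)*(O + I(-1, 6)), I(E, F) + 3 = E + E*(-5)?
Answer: -49028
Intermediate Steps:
I(E, F) = -3 - 4*E (I(E, F) = -3 + (E + E*(-5)) = -3 + (E - 5*E) = -3 - 4*E)
Z(O) = 17 + 17*O (Z(O) = (6 + 11)*(O + (-3 - 4*(-1))) = 17*(O + (-3 + 4)) = 17*(O + 1) = 17*(1 + O) = 17 + 17*O)
-103*Z(27) = -103*(17 + 17*27) = -103*(17 + 459) = -103*476 = -49028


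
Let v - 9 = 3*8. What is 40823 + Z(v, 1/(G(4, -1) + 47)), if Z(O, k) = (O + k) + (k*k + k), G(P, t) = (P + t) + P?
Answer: 119136205/2916 ≈ 40856.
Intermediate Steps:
G(P, t) = t + 2*P
v = 33 (v = 9 + 3*8 = 9 + 24 = 33)
Z(O, k) = O + k² + 2*k (Z(O, k) = (O + k) + (k² + k) = (O + k) + (k + k²) = O + k² + 2*k)
40823 + Z(v, 1/(G(4, -1) + 47)) = 40823 + (33 + (1/((-1 + 2*4) + 47))² + 2/((-1 + 2*4) + 47)) = 40823 + (33 + (1/((-1 + 8) + 47))² + 2/((-1 + 8) + 47)) = 40823 + (33 + (1/(7 + 47))² + 2/(7 + 47)) = 40823 + (33 + (1/54)² + 2/54) = 40823 + (33 + (1/54)² + 2*(1/54)) = 40823 + (33 + 1/2916 + 1/27) = 40823 + 96337/2916 = 119136205/2916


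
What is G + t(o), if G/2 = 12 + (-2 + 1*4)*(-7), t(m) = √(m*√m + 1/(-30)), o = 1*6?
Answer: -4 + √(-30 + 5400*√6)/30 ≈ -0.17069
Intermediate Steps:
o = 6
t(m) = √(-1/30 + m^(3/2)) (t(m) = √(m^(3/2) - 1/30) = √(-1/30 + m^(3/2)))
G = -4 (G = 2*(12 + (-2 + 1*4)*(-7)) = 2*(12 + (-2 + 4)*(-7)) = 2*(12 + 2*(-7)) = 2*(12 - 14) = 2*(-2) = -4)
G + t(o) = -4 + √(-30 + 900*6^(3/2))/30 = -4 + √(-30 + 900*(6*√6))/30 = -4 + √(-30 + 5400*√6)/30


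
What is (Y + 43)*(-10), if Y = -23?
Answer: -200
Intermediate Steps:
(Y + 43)*(-10) = (-23 + 43)*(-10) = 20*(-10) = -200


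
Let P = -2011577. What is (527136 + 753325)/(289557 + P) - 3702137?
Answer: -6375155237201/1722020 ≈ -3.7021e+6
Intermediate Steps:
(527136 + 753325)/(289557 + P) - 3702137 = (527136 + 753325)/(289557 - 2011577) - 3702137 = 1280461/(-1722020) - 3702137 = 1280461*(-1/1722020) - 3702137 = -1280461/1722020 - 3702137 = -6375155237201/1722020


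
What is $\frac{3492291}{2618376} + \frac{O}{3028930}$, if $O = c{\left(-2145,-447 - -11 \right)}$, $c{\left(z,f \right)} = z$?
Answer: $\frac{352409618737}{264362587256} \approx 1.3331$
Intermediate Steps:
$O = -2145$
$\frac{3492291}{2618376} + \frac{O}{3028930} = \frac{3492291}{2618376} - \frac{2145}{3028930} = 3492291 \cdot \frac{1}{2618376} - \frac{429}{605786} = \frac{1164097}{872792} - \frac{429}{605786} = \frac{352409618737}{264362587256}$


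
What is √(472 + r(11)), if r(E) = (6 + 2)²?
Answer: 2*√134 ≈ 23.152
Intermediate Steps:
r(E) = 64 (r(E) = 8² = 64)
√(472 + r(11)) = √(472 + 64) = √536 = 2*√134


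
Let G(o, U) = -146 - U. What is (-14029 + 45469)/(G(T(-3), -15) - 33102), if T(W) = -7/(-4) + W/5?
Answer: -31440/33233 ≈ -0.94605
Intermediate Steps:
T(W) = 7/4 + W/5 (T(W) = -7*(-¼) + W*(⅕) = 7/4 + W/5)
(-14029 + 45469)/(G(T(-3), -15) - 33102) = (-14029 + 45469)/((-146 - 1*(-15)) - 33102) = 31440/((-146 + 15) - 33102) = 31440/(-131 - 33102) = 31440/(-33233) = 31440*(-1/33233) = -31440/33233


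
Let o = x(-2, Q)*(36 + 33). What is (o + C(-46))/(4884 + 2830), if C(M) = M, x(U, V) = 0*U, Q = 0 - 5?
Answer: -23/3857 ≈ -0.0059632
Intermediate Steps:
Q = -5
x(U, V) = 0
o = 0 (o = 0*(36 + 33) = 0*69 = 0)
(o + C(-46))/(4884 + 2830) = (0 - 46)/(4884 + 2830) = -46/7714 = -46*1/7714 = -23/3857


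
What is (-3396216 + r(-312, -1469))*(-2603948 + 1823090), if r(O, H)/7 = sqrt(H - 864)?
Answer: 2651962433328 - 5466006*I*sqrt(2333) ≈ 2.652e+12 - 2.6401e+8*I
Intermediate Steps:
r(O, H) = 7*sqrt(-864 + H) (r(O, H) = 7*sqrt(H - 864) = 7*sqrt(-864 + H))
(-3396216 + r(-312, -1469))*(-2603948 + 1823090) = (-3396216 + 7*sqrt(-864 - 1469))*(-2603948 + 1823090) = (-3396216 + 7*sqrt(-2333))*(-780858) = (-3396216 + 7*(I*sqrt(2333)))*(-780858) = (-3396216 + 7*I*sqrt(2333))*(-780858) = 2651962433328 - 5466006*I*sqrt(2333)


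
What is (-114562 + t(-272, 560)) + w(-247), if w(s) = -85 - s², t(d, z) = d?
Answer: -175928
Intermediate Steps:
(-114562 + t(-272, 560)) + w(-247) = (-114562 - 272) + (-85 - 1*(-247)²) = -114834 + (-85 - 1*61009) = -114834 + (-85 - 61009) = -114834 - 61094 = -175928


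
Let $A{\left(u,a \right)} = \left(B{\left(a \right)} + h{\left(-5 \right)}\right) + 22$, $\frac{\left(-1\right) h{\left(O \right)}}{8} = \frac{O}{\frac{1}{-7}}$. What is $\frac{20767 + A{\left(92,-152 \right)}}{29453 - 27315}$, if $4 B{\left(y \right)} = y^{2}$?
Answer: $\frac{26285}{2138} \approx 12.294$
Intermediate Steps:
$h{\left(O \right)} = 56 O$ ($h{\left(O \right)} = - 8 \frac{O}{\frac{1}{-7}} = - 8 \frac{O}{- \frac{1}{7}} = - 8 O \left(-7\right) = - 8 \left(- 7 O\right) = 56 O$)
$B{\left(y \right)} = \frac{y^{2}}{4}$
$A{\left(u,a \right)} = -258 + \frac{a^{2}}{4}$ ($A{\left(u,a \right)} = \left(\frac{a^{2}}{4} + 56 \left(-5\right)\right) + 22 = \left(\frac{a^{2}}{4} - 280\right) + 22 = \left(-280 + \frac{a^{2}}{4}\right) + 22 = -258 + \frac{a^{2}}{4}$)
$\frac{20767 + A{\left(92,-152 \right)}}{29453 - 27315} = \frac{20767 - \left(258 - \frac{\left(-152\right)^{2}}{4}\right)}{29453 - 27315} = \frac{20767 + \left(-258 + \frac{1}{4} \cdot 23104\right)}{2138} = \left(20767 + \left(-258 + 5776\right)\right) \frac{1}{2138} = \left(20767 + 5518\right) \frac{1}{2138} = 26285 \cdot \frac{1}{2138} = \frac{26285}{2138}$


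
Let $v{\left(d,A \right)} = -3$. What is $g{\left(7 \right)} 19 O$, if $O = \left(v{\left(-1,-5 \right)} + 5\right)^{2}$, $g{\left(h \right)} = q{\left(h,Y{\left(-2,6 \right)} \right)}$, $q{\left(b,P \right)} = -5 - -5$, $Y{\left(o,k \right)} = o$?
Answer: $0$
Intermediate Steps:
$q{\left(b,P \right)} = 0$ ($q{\left(b,P \right)} = -5 + 5 = 0$)
$g{\left(h \right)} = 0$
$O = 4$ ($O = \left(-3 + 5\right)^{2} = 2^{2} = 4$)
$g{\left(7 \right)} 19 O = 0 \cdot 19 \cdot 4 = 0 \cdot 4 = 0$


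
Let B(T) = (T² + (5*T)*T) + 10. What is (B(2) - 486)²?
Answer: 204304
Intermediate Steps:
B(T) = 10 + 6*T² (B(T) = (T² + 5*T²) + 10 = 6*T² + 10 = 10 + 6*T²)
(B(2) - 486)² = ((10 + 6*2²) - 486)² = ((10 + 6*4) - 486)² = ((10 + 24) - 486)² = (34 - 486)² = (-452)² = 204304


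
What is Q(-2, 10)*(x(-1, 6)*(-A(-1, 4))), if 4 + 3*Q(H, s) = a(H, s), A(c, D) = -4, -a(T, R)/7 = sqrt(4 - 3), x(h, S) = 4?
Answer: -176/3 ≈ -58.667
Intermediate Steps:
a(T, R) = -7 (a(T, R) = -7*sqrt(4 - 3) = -7*sqrt(1) = -7*1 = -7)
Q(H, s) = -11/3 (Q(H, s) = -4/3 + (1/3)*(-7) = -4/3 - 7/3 = -11/3)
Q(-2, 10)*(x(-1, 6)*(-A(-1, 4))) = -44*(-1*(-4))/3 = -44*4/3 = -11/3*16 = -176/3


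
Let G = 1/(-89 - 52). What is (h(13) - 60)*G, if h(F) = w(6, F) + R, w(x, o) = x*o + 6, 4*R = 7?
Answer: -103/564 ≈ -0.18262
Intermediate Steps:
R = 7/4 (R = (¼)*7 = 7/4 ≈ 1.7500)
w(x, o) = 6 + o*x (w(x, o) = o*x + 6 = 6 + o*x)
h(F) = 31/4 + 6*F (h(F) = (6 + F*6) + 7/4 = (6 + 6*F) + 7/4 = 31/4 + 6*F)
G = -1/141 (G = 1/(-141) = -1/141 ≈ -0.0070922)
(h(13) - 60)*G = ((31/4 + 6*13) - 60)*(-1/141) = ((31/4 + 78) - 60)*(-1/141) = (343/4 - 60)*(-1/141) = (103/4)*(-1/141) = -103/564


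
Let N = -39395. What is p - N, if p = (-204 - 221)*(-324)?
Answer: 177095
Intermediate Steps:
p = 137700 (p = -425*(-324) = 137700)
p - N = 137700 - 1*(-39395) = 137700 + 39395 = 177095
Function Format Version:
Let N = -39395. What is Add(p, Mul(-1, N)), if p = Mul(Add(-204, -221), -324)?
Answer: 177095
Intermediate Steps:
p = 137700 (p = Mul(-425, -324) = 137700)
Add(p, Mul(-1, N)) = Add(137700, Mul(-1, -39395)) = Add(137700, 39395) = 177095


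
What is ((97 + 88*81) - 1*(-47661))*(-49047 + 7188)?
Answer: -2297473074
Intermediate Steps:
((97 + 88*81) - 1*(-47661))*(-49047 + 7188) = ((97 + 7128) + 47661)*(-41859) = (7225 + 47661)*(-41859) = 54886*(-41859) = -2297473074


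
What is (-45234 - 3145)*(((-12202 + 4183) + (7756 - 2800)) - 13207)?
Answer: 787126330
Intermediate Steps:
(-45234 - 3145)*(((-12202 + 4183) + (7756 - 2800)) - 13207) = -48379*((-8019 + 4956) - 13207) = -48379*(-3063 - 13207) = -48379*(-16270) = 787126330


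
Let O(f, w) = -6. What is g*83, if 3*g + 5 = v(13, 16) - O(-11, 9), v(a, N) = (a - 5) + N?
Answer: 2075/3 ≈ 691.67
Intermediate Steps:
v(a, N) = -5 + N + a (v(a, N) = (-5 + a) + N = -5 + N + a)
g = 25/3 (g = -5/3 + ((-5 + 16 + 13) - 1*(-6))/3 = -5/3 + (24 + 6)/3 = -5/3 + (⅓)*30 = -5/3 + 10 = 25/3 ≈ 8.3333)
g*83 = (25/3)*83 = 2075/3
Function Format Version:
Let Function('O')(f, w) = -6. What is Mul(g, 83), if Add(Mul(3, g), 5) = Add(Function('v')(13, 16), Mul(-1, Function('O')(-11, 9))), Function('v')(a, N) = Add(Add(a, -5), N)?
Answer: Rational(2075, 3) ≈ 691.67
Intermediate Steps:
Function('v')(a, N) = Add(-5, N, a) (Function('v')(a, N) = Add(Add(-5, a), N) = Add(-5, N, a))
g = Rational(25, 3) (g = Add(Rational(-5, 3), Mul(Rational(1, 3), Add(Add(-5, 16, 13), Mul(-1, -6)))) = Add(Rational(-5, 3), Mul(Rational(1, 3), Add(24, 6))) = Add(Rational(-5, 3), Mul(Rational(1, 3), 30)) = Add(Rational(-5, 3), 10) = Rational(25, 3) ≈ 8.3333)
Mul(g, 83) = Mul(Rational(25, 3), 83) = Rational(2075, 3)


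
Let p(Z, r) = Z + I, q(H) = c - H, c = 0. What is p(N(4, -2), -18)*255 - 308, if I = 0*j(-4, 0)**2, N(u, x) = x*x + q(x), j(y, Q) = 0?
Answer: 1222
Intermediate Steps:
q(H) = -H (q(H) = 0 - H = -H)
N(u, x) = x**2 - x (N(u, x) = x*x - x = x**2 - x)
I = 0 (I = 0*0**2 = 0*0 = 0)
p(Z, r) = Z (p(Z, r) = Z + 0 = Z)
p(N(4, -2), -18)*255 - 308 = -2*(-1 - 2)*255 - 308 = -2*(-3)*255 - 308 = 6*255 - 308 = 1530 - 308 = 1222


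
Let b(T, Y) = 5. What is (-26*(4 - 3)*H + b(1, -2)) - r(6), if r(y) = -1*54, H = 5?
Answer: -71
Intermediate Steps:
r(y) = -54
(-26*(4 - 3)*H + b(1, -2)) - r(6) = (-26*(4 - 3)*5 + 5) - 1*(-54) = (-26*5 + 5) + 54 = (-130 + 5) + 54 = -125 + 54 = -71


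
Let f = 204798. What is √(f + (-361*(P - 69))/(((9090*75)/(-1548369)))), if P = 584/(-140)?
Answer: √180952021572182/35350 ≈ 380.53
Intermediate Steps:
P = -146/35 (P = 584*(-1/140) = -146/35 ≈ -4.1714)
√(f + (-361*(P - 69))/(((9090*75)/(-1548369)))) = √(204798 + (-361*(-146/35 - 69))/(((9090*75)/(-1548369)))) = √(204798 + (-361*(-2561/35))/((681750*(-1/1548369)))) = √(204798 + 924521/(35*(-25250/57347))) = √(204798 + (924521/35)*(-57347/25250)) = √(204798 - 53018505787/883750) = √(127971726713/883750) = √180952021572182/35350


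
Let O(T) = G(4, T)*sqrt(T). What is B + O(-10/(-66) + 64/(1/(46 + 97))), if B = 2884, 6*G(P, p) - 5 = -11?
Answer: 2884 - sqrt(9966693)/33 ≈ 2788.3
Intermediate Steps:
G(P, p) = -1 (G(P, p) = 5/6 + (1/6)*(-11) = 5/6 - 11/6 = -1)
O(T) = -sqrt(T)
B + O(-10/(-66) + 64/(1/(46 + 97))) = 2884 - sqrt(-10/(-66) + 64/(1/(46 + 97))) = 2884 - sqrt(-10*(-1/66) + 64/(1/143)) = 2884 - sqrt(5/33 + 64/(1/143)) = 2884 - sqrt(5/33 + 64*143) = 2884 - sqrt(5/33 + 9152) = 2884 - sqrt(302021/33) = 2884 - sqrt(9966693)/33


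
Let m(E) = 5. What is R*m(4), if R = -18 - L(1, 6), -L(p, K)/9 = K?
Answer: 180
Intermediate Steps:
L(p, K) = -9*K
R = 36 (R = -18 - (-9)*6 = -18 - 1*(-54) = -18 + 54 = 36)
R*m(4) = 36*5 = 180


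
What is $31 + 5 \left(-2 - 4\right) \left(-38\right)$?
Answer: $1171$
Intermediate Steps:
$31 + 5 \left(-2 - 4\right) \left(-38\right) = 31 + 5 \left(-6\right) \left(-38\right) = 31 - -1140 = 31 + 1140 = 1171$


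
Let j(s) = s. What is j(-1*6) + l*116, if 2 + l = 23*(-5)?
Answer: -13578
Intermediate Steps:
l = -117 (l = -2 + 23*(-5) = -2 - 115 = -117)
j(-1*6) + l*116 = -1*6 - 117*116 = -6 - 13572 = -13578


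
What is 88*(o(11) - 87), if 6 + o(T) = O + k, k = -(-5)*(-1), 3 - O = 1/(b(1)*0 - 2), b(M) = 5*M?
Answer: -8316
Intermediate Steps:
O = 7/2 (O = 3 - 1/((5*1)*0 - 2) = 3 - 1/(5*0 - 2) = 3 - 1/(0 - 2) = 3 - 1/(-2) = 3 - 1*(-1/2) = 3 + 1/2 = 7/2 ≈ 3.5000)
k = -5 (k = -5*1 = -5)
o(T) = -15/2 (o(T) = -6 + (7/2 - 5) = -6 - 3/2 = -15/2)
88*(o(11) - 87) = 88*(-15/2 - 87) = 88*(-189/2) = -8316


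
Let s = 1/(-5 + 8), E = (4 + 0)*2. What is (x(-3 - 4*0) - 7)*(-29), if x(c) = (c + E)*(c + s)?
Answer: 1769/3 ≈ 589.67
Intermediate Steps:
E = 8 (E = 4*2 = 8)
s = 1/3 ≈ 0.33333
x(c) = (8 + c)*(1/3 + c) (x(c) = (c + 8)*(c + 1/3) = (8 + c)*(1/3 + c))
(x(-3 - 4*0) - 7)*(-29) = ((8/3 + (-3 - 4*0)**2 + 25*(-3 - 4*0)/3) - 7)*(-29) = ((8/3 + (-3 + 0)**2 + 25*(-3 + 0)/3) - 7)*(-29) = ((8/3 + (-3)**2 + (25/3)*(-3)) - 7)*(-29) = ((8/3 + 9 - 25) - 7)*(-29) = (-40/3 - 7)*(-29) = -61/3*(-29) = 1769/3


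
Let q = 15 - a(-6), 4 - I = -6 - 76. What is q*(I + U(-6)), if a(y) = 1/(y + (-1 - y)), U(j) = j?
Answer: 1280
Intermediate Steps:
I = 86 (I = 4 - (-6 - 76) = 4 - 1*(-82) = 4 + 82 = 86)
a(y) = -1 (a(y) = 1/(-1) = -1)
q = 16 (q = 15 - 1*(-1) = 15 + 1 = 16)
q*(I + U(-6)) = 16*(86 - 6) = 16*80 = 1280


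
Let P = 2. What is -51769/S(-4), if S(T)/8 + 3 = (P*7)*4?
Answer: -51769/424 ≈ -122.10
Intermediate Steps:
S(T) = 424 (S(T) = -24 + 8*((2*7)*4) = -24 + 8*(14*4) = -24 + 8*56 = -24 + 448 = 424)
-51769/S(-4) = -51769/424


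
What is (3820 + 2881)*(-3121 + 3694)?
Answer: 3839673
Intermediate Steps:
(3820 + 2881)*(-3121 + 3694) = 6701*573 = 3839673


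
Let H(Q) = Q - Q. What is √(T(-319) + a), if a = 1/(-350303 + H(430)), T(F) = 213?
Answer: √26137696505014/350303 ≈ 14.595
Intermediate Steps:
H(Q) = 0
a = -1/350303 (a = 1/(-350303 + 0) = 1/(-350303) = -1/350303 ≈ -2.8547e-6)
√(T(-319) + a) = √(213 - 1/350303) = √(74614538/350303) = √26137696505014/350303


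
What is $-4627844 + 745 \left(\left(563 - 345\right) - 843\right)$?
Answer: $-5093469$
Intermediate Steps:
$-4627844 + 745 \left(\left(563 - 345\right) - 843\right) = -4627844 + 745 \left(218 - 843\right) = -4627844 + 745 \left(-625\right) = -4627844 - 465625 = -5093469$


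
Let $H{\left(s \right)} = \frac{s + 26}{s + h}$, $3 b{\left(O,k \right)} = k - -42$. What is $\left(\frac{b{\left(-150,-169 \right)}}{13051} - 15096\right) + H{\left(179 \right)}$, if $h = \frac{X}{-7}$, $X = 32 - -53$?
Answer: $- \frac{690294671365}{45730704} \approx -15095.0$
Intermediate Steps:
$X = 85$ ($X = 32 + 53 = 85$)
$b{\left(O,k \right)} = 14 + \frac{k}{3}$ ($b{\left(O,k \right)} = \frac{k - -42}{3} = \frac{k + 42}{3} = \frac{42 + k}{3} = 14 + \frac{k}{3}$)
$h = - \frac{85}{7}$ ($h = \frac{85}{-7} = 85 \left(- \frac{1}{7}\right) = - \frac{85}{7} \approx -12.143$)
$H{\left(s \right)} = \frac{26 + s}{- \frac{85}{7} + s}$ ($H{\left(s \right)} = \frac{s + 26}{s - \frac{85}{7}} = \frac{26 + s}{- \frac{85}{7} + s}$)
$\left(\frac{b{\left(-150,-169 \right)}}{13051} - 15096\right) + H{\left(179 \right)} = \left(\frac{14 + \frac{1}{3} \left(-169\right)}{13051} - 15096\right) + \frac{7 \left(26 + 179\right)}{-85 + 7 \cdot 179} = \left(\left(14 - \frac{169}{3}\right) \frac{1}{13051} - 15096\right) + 7 \frac{1}{-85 + 1253} \cdot 205 = \left(\left(- \frac{127}{3}\right) \frac{1}{13051} - 15096\right) + 7 \cdot \frac{1}{1168} \cdot 205 = \left(- \frac{127}{39153} - 15096\right) + 7 \cdot \frac{1}{1168} \cdot 205 = - \frac{591053815}{39153} + \frac{1435}{1168} = - \frac{690294671365}{45730704}$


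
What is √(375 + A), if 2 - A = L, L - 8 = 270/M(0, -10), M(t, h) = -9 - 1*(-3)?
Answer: 3*√46 ≈ 20.347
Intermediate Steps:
M(t, h) = -6 (M(t, h) = -9 + 3 = -6)
L = -37 (L = 8 + 270/(-6) = 8 + 270*(-⅙) = 8 - 45 = -37)
A = 39 (A = 2 - 1*(-37) = 2 + 37 = 39)
√(375 + A) = √(375 + 39) = √414 = 3*√46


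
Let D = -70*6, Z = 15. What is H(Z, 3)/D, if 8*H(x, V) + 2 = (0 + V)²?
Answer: -1/480 ≈ -0.0020833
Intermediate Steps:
H(x, V) = -¼ + V²/8 (H(x, V) = -¼ + (0 + V)²/8 = -¼ + V²/8)
D = -420
H(Z, 3)/D = (-¼ + (⅛)*3²)/(-420) = (-¼ + (⅛)*9)*(-1/420) = (-¼ + 9/8)*(-1/420) = (7/8)*(-1/420) = -1/480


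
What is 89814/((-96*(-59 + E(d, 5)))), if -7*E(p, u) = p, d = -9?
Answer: 104783/6464 ≈ 16.210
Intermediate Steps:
E(p, u) = -p/7
89814/((-96*(-59 + E(d, 5)))) = 89814/((-96*(-59 - ⅐*(-9)))) = 89814/((-96*(-59 + 9/7))) = 89814/((-96*(-404/7))) = 89814/(38784/7) = 89814*(7/38784) = 104783/6464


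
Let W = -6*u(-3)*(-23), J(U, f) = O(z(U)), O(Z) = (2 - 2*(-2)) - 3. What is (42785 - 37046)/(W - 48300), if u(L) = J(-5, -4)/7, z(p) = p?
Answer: -13391/112562 ≈ -0.11897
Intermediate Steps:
O(Z) = 3 (O(Z) = (2 + 4) - 3 = 6 - 3 = 3)
J(U, f) = 3
u(L) = 3/7
W = 414/7 (W = -6*3/7*(-23) = -18/7*(-23) = 414/7 ≈ 59.143)
(42785 - 37046)/(W - 48300) = (42785 - 37046)/(414/7 - 48300) = 5739/(-337686/7) = 5739*(-7/337686) = -13391/112562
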